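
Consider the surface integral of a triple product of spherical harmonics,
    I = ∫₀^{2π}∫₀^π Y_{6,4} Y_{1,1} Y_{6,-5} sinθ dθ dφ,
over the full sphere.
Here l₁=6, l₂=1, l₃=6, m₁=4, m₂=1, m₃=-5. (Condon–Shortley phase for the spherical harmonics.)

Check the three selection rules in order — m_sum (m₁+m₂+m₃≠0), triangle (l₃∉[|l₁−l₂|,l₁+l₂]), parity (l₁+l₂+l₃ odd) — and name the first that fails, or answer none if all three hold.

Σmᵢ = 0  ✓
l₃∈[|l₁−l₂|,l₁+l₂]=[5,7], have l₃=6  ✓
Σlᵢ = 13 ⇒ odd  ✗

parity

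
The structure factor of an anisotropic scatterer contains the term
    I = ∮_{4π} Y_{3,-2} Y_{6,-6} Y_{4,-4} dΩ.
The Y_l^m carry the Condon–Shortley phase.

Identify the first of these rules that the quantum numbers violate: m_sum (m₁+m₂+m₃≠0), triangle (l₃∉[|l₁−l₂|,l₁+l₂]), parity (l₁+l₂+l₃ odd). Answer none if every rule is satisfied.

m₁+m₂+m₃ = -2 − 6 − 4 = -12  ✗
triangle: |3−6|=3 ≤ l₃=4 ≤ 3+6=9
parity: l₁+l₂+l₃ = 13 is odd

m_sum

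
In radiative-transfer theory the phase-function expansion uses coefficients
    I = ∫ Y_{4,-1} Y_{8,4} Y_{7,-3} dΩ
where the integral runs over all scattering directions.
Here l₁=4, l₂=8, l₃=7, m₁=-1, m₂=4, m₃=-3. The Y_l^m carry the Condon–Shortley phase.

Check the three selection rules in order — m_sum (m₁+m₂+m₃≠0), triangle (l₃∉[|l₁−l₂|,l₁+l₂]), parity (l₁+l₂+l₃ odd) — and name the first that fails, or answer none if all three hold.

m₁+m₂+m₃ = -1 + 4 − 3 = 0  ✓
triangle: |4−8|=4 ≤ l₃=7 ≤ 4+8=12  ✓
parity: l₁+l₂+l₃ = 19 is odd  ✗

parity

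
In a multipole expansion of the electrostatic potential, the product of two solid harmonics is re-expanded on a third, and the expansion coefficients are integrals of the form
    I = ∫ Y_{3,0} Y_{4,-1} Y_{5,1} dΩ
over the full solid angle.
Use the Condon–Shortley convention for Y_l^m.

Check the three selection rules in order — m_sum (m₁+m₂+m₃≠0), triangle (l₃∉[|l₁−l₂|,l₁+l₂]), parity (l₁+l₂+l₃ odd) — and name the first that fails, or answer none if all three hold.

Σmᵢ = 0  ✓
l₃∈[|l₁−l₂|,l₁+l₂]=[1,7], have l₃=5  ✓
Σlᵢ = 12 ⇒ even  ✓

none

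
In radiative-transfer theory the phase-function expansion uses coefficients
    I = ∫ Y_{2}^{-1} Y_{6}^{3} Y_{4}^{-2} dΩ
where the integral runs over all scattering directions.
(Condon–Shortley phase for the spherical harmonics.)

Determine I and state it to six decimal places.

-0.252474

Checks pass: Σm=0; 12 even; l₃=4∈[4,8].
(2·2+1)(2·6+1)(2·4+1) = 585
Δ: 4! 0! 8! / 13! → 1/6435
sum: t=2:+1/2304 = 1/2304
3j²(2 6 4; 0 0 0) = Δ·Π!·Σ² = 5/143  (sign +1)
sum: t=3:−1/8640 = -1/8640
3j²(2 6 4; -1 3 -2) = Δ·Π!·Σ² = 28/715  (sign -1)
combine: 4πI² = 585·5/143·28/715 = 1260/1573
take √, sign -1: I = -0.25247360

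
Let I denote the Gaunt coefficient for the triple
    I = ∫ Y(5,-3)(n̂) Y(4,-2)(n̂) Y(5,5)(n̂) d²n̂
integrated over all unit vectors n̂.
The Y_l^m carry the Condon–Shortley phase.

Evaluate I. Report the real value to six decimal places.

-0.184127

Checks pass: Σm=0; 14 even; l₃=5∈[1,9].
(2·5+1)(2·4+1)(2·5+1) = 1089
Δ: 4! 6! 4! / 15! → 1/3153150
sum: t=0:+1/69120 t=1:−1/1728 t=2:+1/576 t=3:−1/1728 t=4:+1/69120 = 7/11520
3j²(5 4 5; 0 0 0) = Δ·Π!·Σ² = 2/143  (sign -1)
sum: t=2:+1/69120 = 1/69120
3j²(5 4 5; -3 -2 5) = Δ·Π!·Σ² = 4/143  (sign +1)
combine: 4πI² = 1089·2/143·4/143 = 72/169
take √, sign -1: I = -0.18412721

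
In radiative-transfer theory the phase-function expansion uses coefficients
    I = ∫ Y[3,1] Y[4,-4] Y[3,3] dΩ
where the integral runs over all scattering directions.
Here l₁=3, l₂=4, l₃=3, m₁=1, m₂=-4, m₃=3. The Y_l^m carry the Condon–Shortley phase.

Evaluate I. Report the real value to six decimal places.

-0.166198

m-sum 0 ✓  L=10 even ✓  1≤3≤7 ✓
Π(2lᵢ+1) = 7×9×7 = 441
triangle coeff Δ(3,4,3) = 1/34650
Σ_t [1,3]: t=1:−1/72 t=2:+1/16 t=3:−1/72 = 5/144
(3j)²=2/77 [(3 4 3; 0 0 0)], sign=-1
Σ_t [0,0]: t=0:+1/1152 = 1/1152
(3j)²=1/33 [(3 4 3; 1 -4 3)], sign=+1
⇒ 4πI² = 42/121
I = (-1)√(42/121/(4π)) = -0.16619847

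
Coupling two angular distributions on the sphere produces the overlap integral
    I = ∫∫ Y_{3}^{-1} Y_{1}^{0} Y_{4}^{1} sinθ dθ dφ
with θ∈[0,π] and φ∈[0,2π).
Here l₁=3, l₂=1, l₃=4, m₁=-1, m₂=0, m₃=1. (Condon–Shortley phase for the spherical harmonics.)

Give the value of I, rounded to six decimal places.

-0.238414

Checks pass: Σm=0; 8 even; l₃=4∈[2,4].
(2·3+1)(2·1+1)(2·4+1) = 189
Δ: 0! 6! 2! / 9! → 1/252
sum: t=0:+1/36 = 1/36
3j²(3 1 4; 0 0 0) = Δ·Π!·Σ² = 4/63  (sign +1)
sum: t=0:+1/48 = 1/48
3j²(3 1 4; -1 0 1) = Δ·Π!·Σ² = 5/84  (sign -1)
combine: 4πI² = 189·4/63·5/84 = 5/7
take √, sign -1: I = -0.23841361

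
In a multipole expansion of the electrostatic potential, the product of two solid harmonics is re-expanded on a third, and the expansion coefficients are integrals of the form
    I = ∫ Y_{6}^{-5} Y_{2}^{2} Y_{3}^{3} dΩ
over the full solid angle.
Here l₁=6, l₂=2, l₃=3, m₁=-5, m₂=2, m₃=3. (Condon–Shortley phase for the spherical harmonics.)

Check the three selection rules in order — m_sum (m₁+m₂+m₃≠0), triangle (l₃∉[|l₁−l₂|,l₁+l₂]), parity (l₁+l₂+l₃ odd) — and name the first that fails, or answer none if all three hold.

Σmᵢ = 0  ✓
l₃∈[|l₁−l₂|,l₁+l₂]=[4,8], have l₃=3  ✗
Σlᵢ = 11 ⇒ odd

triangle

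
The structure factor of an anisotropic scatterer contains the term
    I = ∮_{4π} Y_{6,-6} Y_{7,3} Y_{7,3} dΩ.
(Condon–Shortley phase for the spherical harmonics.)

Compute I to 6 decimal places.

0.167342

Rules hold: Σm=0, L=20 even, 1≤7≤13.
N = 13·15·15 = 2925
Δ = 6!·6!·8!/21! = 1/2444321880
Racah Σ t=0..6: t=0:+1/2612736000 t=1:−1/20736000 t=2:+1/1658880 t=3:−1/746496 t=4:+1/1658880 t=5:−1/20736000 t=6:+1/2612736000 = -1/4354560
⇒ 3j(6 7 7; 0 0 0)² = 1000/138567, sgn +1
Racah Σ t=6..6: t=6:+1/298598400 = 1/298598400
⇒ 3j(6 7 7; -6 3 3)² = 70/4199, sgn +1
4πI² = N·(3j₀)²·(3jₘ)² = 5250000/14919047
I = +1·√(0.351899/4π) = 0.16734170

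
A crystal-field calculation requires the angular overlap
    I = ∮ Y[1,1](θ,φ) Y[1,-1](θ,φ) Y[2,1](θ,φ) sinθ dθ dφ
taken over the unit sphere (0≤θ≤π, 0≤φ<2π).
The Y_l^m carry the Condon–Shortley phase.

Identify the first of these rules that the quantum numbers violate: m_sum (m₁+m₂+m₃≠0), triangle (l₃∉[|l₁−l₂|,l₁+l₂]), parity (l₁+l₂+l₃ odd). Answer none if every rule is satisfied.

m_sum

azimuthal sum: 1 − 1 + 1 = 1  ✗
0 ≤ 2 ≤ 2 (triangle on l)
L = 1 + 1 + 2 = 4 (even)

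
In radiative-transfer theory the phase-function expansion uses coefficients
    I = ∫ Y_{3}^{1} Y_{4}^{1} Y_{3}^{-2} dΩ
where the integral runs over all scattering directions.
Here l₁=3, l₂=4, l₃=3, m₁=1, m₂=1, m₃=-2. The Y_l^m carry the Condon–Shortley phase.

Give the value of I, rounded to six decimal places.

m-sum 0 ✓  L=10 even ✓  1≤3≤7 ✓
Π(2lᵢ+1) = 7×9×7 = 441
triangle coeff Δ(3,4,3) = 1/34650
Σ_t [1,3]: t=1:−1/72 t=2:+1/16 t=3:−1/72 = 5/144
(3j)²=2/77 [(3 4 3; 0 0 0)], sign=-1
Σ_t [1,2]: t=1:−1/144 t=2:+1/48 = 1/72
(3j)²=16/693 [(3 4 3; 1 1 -2)], sign=-1
⇒ 4πI² = 32/121
I = (+1)√(32/121/(4π)) = 0.14506992

0.145070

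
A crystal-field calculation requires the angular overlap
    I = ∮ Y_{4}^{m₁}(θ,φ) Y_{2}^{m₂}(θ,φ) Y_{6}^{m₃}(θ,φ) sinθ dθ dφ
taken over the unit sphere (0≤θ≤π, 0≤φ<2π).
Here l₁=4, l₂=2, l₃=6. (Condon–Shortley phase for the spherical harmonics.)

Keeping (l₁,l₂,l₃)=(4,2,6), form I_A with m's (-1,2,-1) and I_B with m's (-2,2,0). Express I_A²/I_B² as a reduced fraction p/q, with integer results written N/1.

7/3

Shared (l₁,l₂,l₃)=(4,2,6): N and (l;000)² cancel in I_A²/I_B².
A: Δ = 0!·8!·4!/13! = 1/6435; Racah Σ t=0..0: t=0:+1/17280 = 1/17280; ⇒ 3j(4 2 6; -1 2 -1)² = 7/1287, sgn -1
B: Δ = 0!·8!·4!/13! = 1/6435; Racah Σ t=0..0: t=0:+1/34560 = 1/34560; ⇒ 3j(4 2 6; -2 2 0)² = 1/429, sgn +1
I_A²/I_B² = (7/1287)/(1/429) = 7/3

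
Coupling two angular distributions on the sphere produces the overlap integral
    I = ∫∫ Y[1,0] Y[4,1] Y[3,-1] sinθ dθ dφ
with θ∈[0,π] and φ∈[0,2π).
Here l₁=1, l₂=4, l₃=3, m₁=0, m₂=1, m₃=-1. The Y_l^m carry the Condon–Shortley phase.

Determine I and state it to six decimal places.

m-sum 0 ✓  L=8 even ✓  3≤3≤5 ✓
Π(2lᵢ+1) = 3×9×7 = 189
triangle coeff Δ(1,4,3) = 1/252
Σ_t [1,1]: t=1:−1/36 = -1/36
(3j)²=4/63 [(1 4 3; 0 0 0)], sign=+1
Σ_t [1,1]: t=1:−1/48 = -1/48
(3j)²=5/84 [(1 4 3; 0 1 -1)], sign=-1
⇒ 4πI² = 5/7
I = (-1)√(5/7/(4π)) = -0.23841361

-0.238414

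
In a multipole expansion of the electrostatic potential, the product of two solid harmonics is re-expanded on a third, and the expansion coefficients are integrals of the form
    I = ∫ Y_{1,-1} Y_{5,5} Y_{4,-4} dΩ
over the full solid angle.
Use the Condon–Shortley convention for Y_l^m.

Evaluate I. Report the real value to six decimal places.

Rules hold: Σm=0, L=10 even, 4≤4≤6.
N = 3·11·9 = 297
Δ = 2!·0!·8!/11! = 1/495
Racah Σ t=1..1: t=1:−1/576 = -1/576
⇒ 3j(1 5 4; 0 0 0)² = 5/99, sgn -1
Racah Σ t=2..2: t=2:+1/80640 = 1/80640
⇒ 3j(1 5 4; -1 5 -4)² = 1/11, sgn +1
4πI² = N·(3j₀)²·(3jₘ)² = 15/11
I = -1·√(1.36364/4π) = -0.32941575

-0.329416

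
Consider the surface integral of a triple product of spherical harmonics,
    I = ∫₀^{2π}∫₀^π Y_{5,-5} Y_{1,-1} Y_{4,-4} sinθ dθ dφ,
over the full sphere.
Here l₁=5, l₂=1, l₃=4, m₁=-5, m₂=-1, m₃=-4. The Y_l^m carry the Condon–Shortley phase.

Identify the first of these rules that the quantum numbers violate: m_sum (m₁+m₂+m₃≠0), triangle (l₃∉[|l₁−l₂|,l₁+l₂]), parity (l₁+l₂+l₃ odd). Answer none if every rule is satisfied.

m_sum

m₁+m₂+m₃ = -5 − 1 − 4 = -10  ✗
triangle: |5−1|=4 ≤ l₃=4 ≤ 5+1=6
parity: l₁+l₂+l₃ = 10 is even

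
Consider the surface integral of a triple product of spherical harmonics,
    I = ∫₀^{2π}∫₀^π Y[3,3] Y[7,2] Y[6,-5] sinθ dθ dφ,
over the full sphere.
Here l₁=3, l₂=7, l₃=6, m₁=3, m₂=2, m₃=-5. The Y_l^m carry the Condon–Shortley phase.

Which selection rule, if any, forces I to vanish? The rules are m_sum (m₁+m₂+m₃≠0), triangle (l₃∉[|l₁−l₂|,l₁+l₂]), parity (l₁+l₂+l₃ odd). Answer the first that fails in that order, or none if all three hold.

m₁+m₂+m₃ = 3 + 2 − 5 = 0  ✓
triangle: |3−7|=4 ≤ l₃=6 ≤ 3+7=10  ✓
parity: l₁+l₂+l₃ = 16 is even  ✓

none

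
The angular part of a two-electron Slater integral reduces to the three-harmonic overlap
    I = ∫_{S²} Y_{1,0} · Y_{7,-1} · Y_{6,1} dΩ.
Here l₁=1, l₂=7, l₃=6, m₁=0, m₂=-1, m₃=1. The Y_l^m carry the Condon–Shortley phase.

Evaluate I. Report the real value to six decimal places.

-0.242415

Rules hold: Σm=0, L=14 even, 6≤6≤8.
N = 3·15·13 = 585
Δ = 2!·0!·12!/15! = 1/1365
Racah Σ t=1..1: t=1:−1/518400 = -1/518400
⇒ 3j(1 7 6; 0 0 0)² = 7/195, sgn -1
Racah Σ t=1..1: t=1:−1/604800 = -1/604800
⇒ 3j(1 7 6; 0 -1 1)² = 16/455, sgn +1
4πI² = N·(3j₀)²·(3jₘ)² = 48/65
I = -1·√(0.738462/4π) = -0.24241473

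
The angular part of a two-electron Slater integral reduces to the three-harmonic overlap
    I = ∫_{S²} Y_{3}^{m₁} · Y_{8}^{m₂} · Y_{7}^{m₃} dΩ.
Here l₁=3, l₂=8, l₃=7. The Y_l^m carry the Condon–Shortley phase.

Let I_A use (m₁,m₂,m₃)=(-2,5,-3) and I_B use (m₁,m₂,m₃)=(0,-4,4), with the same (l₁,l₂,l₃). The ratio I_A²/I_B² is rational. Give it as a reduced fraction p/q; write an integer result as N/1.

Same 3,8,7: normalisation and zero-m 3j drop out of the ratio.
A: Δ: 4! 2! 12! / 19! → 1/5290740; sum: t=3:−1/87091200 t=4:+1/52254720 = 1/130636800; 3j²(3 8 7; -2 5 -3) = Δ·Π!·Σ² = 88/20349  (sign +1)
B: Δ: 4! 2! 12! / 19! → 1/5290740; sum: t=1:−1/26127360 t=2:+1/29030400 t=3:−1/479001600 = -17/2874009600; 3j²(3 8 7; 0 -4 4) = Δ·Π!·Σ² = 17/25935  (sign +1)
I_A²/I_B² = (88/20349)/(17/25935) = 5720/867

5720/867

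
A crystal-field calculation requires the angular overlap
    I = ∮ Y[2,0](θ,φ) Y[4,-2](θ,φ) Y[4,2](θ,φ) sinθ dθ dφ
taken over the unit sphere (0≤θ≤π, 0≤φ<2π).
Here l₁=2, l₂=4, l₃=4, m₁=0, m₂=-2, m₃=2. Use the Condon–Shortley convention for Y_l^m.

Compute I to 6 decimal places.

0.065536

m-sum 0 ✓  L=10 even ✓  2≤4≤6 ✓
Π(2lᵢ+1) = 5×9×9 = 405
triangle coeff Δ(2,4,4) = 1/13860
Σ_t [0,2]: t=0:+1/192 t=1:−1/36 t=2:+1/192 = -5/288
(3j)²=20/693 [(2 4 4; 0 0 0)], sign=-1
Σ_t [0,2]: t=0:+1/192 t=1:−1/120 t=2:+1/2880 = -1/360
(3j)²=16/3465 [(2 4 4; 0 -2 2)], sign=-1
⇒ 4πI² = 320/5929
I = (+1)√(320/5929/(4π)) = 0.06553591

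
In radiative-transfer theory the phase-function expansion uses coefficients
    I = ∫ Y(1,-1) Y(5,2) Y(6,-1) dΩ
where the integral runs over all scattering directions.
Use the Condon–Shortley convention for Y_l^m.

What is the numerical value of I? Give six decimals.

Checks pass: Σm=0; 12 even; l₃=6∈[4,6].
(2·1+1)(2·5+1)(2·6+1) = 429
Δ: 0! 2! 10! / 13! → 1/858
sum: t=0:+1/14400 = 1/14400
3j²(1 5 6; 0 0 0) = Δ·Π!·Σ² = 6/143  (sign +1)
sum: t=0:+1/60480 = 1/60480
3j²(1 5 6; -1 2 -1) = Δ·Π!·Σ² = 5/429  (sign -1)
combine: 4πI² = 429·6/143·5/429 = 30/143
take √, sign -1: I = -0.12920749

-0.129207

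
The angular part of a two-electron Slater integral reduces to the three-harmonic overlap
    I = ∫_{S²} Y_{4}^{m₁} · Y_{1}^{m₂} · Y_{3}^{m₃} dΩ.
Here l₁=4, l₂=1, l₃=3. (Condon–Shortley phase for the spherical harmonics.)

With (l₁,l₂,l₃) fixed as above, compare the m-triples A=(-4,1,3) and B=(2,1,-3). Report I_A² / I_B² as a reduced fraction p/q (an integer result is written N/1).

Same 4,1,3: normalisation and zero-m 3j drop out of the ratio.
A: Δ: 2! 6! 0! / 9! → 1/252; sum: t=2:+1/1440 = 1/1440; 3j²(4 1 3; -4 1 3) = Δ·Π!·Σ² = 1/9  (sign +1)
B: Δ: 2! 6! 0! / 9! → 1/252; sum: t=2:+1/1440 = 1/1440; 3j²(4 1 3; 2 1 -3) = Δ·Π!·Σ² = 1/252  (sign +1)
I_A²/I_B² = (1/9)/(1/252) = 28/1

28/1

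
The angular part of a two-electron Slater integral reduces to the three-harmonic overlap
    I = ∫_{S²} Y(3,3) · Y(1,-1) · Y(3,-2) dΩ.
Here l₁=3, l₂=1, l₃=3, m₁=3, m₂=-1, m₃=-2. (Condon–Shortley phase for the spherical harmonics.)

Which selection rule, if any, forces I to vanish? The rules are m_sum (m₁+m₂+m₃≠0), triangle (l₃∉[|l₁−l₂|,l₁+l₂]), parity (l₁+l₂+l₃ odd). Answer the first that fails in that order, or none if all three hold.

azimuthal sum: 3 − 1 − 2 = 0  ✓
2 ≤ 3 ≤ 4 (triangle on l)  ✓
L = 3 + 1 + 3 = 7 (odd)  ✗

parity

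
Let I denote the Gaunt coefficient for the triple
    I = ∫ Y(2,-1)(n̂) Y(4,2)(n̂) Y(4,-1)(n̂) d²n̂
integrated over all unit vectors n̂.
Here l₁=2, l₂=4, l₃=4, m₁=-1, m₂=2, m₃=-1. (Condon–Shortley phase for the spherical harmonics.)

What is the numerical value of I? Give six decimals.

0.127700

Rules hold: Σm=0, L=10 even, 2≤4≤6.
N = 5·9·9 = 405
Δ = 2!·2!·6!/11! = 1/13860
Racah Σ t=0..2: t=0:+1/192 t=1:−1/36 t=2:+1/192 = -5/288
⇒ 3j(2 4 4; 0 0 0)² = 20/693, sgn -1
Racah Σ t=1..2: t=1:−1/240 t=2:+1/96 = 1/160
⇒ 3j(2 4 4; -1 2 -1)² = 27/1540, sgn -1
4πI² = N·(3j₀)²·(3jₘ)² = 1215/5929
I = +1·√(0.204925/4π) = 0.12770047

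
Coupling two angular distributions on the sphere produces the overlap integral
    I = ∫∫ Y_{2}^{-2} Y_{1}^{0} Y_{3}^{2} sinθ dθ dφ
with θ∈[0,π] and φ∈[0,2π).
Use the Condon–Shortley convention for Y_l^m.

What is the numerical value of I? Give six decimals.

m-sum 0 ✓  L=6 even ✓  1≤3≤3 ✓
Π(2lᵢ+1) = 5×3×7 = 105
triangle coeff Δ(2,1,3) = 1/105
Σ_t [0,0]: t=0:+1/4 = 1/4
(3j)²=3/35 [(2 1 3; 0 0 0)], sign=-1
Σ_t [0,0]: t=0:+1/24 = 1/24
(3j)²=1/21 [(2 1 3; -2 0 2)], sign=-1
⇒ 4πI² = 3/7
I = (+1)√(3/7/(4π)) = 0.18467439

0.184674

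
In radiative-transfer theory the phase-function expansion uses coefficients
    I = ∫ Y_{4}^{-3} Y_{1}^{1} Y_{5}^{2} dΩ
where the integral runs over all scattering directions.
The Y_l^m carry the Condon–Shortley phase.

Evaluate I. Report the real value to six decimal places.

Rules hold: Σm=0, L=10 even, 3≤5≤5.
N = 9·3·11 = 297
Δ = 0!·8!·2!/11! = 1/495
Racah Σ t=0..0: t=0:+1/576 = 1/576
⇒ 3j(4 1 5; 0 0 0)² = 5/99, sgn -1
Racah Σ t=0..0: t=0:+1/10080 = 1/10080
⇒ 3j(4 1 5; -3 1 2)² = 1/165, sgn -1
4πI² = N·(3j₀)²·(3jₘ)² = 1/11
I = +1·√(0.0909091/4π) = 0.08505478

0.085055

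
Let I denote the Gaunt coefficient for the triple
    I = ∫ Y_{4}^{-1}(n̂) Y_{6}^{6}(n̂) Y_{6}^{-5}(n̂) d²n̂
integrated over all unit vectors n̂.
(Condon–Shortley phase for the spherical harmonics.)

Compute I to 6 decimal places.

Rules hold: Σm=0, L=16 even, 2≤6≤10.
N = 9·13·13 = 1521
Δ = 4!·4!·8!/17! = 1/15315300
Racah Σ t=0..4: t=0:+1/829440 t=1:−1/25920 t=2:+1/9216 t=3:−1/25920 t=4:+1/829440 = 7/207360
⇒ 3j(4 6 6; 0 0 0)² = 28/2431, sgn +1
Racah Σ t=4..4: t=4:+1/5806080 = 1/5806080
⇒ 3j(4 6 6; -1 6 -5)² = 165/6188, sgn -1
4πI² = N·(3j₀)²·(3jₘ)² = 135/289
I = -1·√(0.467128/4π) = -0.19280266

-0.192803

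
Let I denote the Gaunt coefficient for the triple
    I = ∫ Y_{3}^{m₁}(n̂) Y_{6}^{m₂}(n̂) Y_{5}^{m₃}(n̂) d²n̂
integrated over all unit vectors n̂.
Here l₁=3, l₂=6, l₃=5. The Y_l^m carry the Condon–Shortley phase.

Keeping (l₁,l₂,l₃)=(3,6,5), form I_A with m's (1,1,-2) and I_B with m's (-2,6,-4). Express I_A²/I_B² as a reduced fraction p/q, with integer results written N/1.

l's match ⇒ only the (l;m) 3-j factors differ between A and B.
A: triangle coeff Δ(3,6,5) = 1/675675; Σ_t [0,2]: t=0:+1/241920 t=1:−1/8640 t=2:+1/5760 = 1/16128; (3j)²=5/1001 [(3 6 5; 1 1 -2)], sign=-1
B: triangle coeff Δ(3,6,5) = 1/675675; Σ_t [4,4]: t=4:+1/967680 = 1/967680; (3j)²=3/91 [(3 6 5; -2 6 -4)], sign=-1
I_A²/I_B² = (5/1001)/(3/91) = 5/33

5/33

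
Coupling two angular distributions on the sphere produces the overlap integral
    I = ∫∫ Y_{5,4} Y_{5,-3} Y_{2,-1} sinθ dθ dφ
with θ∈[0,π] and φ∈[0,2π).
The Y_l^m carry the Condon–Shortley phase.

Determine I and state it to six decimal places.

Checks pass: Σm=0; 12 even; l₃=2∈[0,10].
(2·5+1)(2·5+1)(2·2+1) = 605
Δ: 8! 2! 2! / 13! → 1/38610
sum: t=3:−1/2880 t=4:+1/576 t=5:−1/2880 = 1/960
3j²(5 5 2; 0 0 0) = Δ·Π!·Σ² = 10/429  (sign +1)
sum: t=0:+1/80640 t=1:−1/10080 = -1/11520
3j²(5 5 2; 4 -3 -1) = Δ·Π!·Σ² = 49/1430  (sign +1)
combine: 4πI² = 605·10/429·49/1430 = 245/507
take √, sign +1: I = 0.19609844

0.196098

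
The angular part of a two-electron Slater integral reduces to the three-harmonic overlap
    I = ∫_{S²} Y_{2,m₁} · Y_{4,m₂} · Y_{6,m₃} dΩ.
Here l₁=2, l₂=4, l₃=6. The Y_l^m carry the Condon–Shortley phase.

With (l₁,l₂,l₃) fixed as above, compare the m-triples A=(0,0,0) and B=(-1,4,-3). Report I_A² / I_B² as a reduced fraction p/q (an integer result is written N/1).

l's match ⇒ only the (l;m) 3-j factors differ between A and B.
A: triangle coeff Δ(2,4,6) = 1/6435; Σ_t [0,0]: t=0:+1/2304 = 1/2304; (3j)²=5/143 [(2 4 6; 0 0 0)], sign=+1
B: triangle coeff Δ(2,4,6) = 1/6435; Σ_t [0,0]: t=0:+1/241920 = 1/241920; (3j)²=1/715 [(2 4 6; -1 4 -3)], sign=-1
I_A²/I_B² = (5/143)/(1/715) = 25/1

25/1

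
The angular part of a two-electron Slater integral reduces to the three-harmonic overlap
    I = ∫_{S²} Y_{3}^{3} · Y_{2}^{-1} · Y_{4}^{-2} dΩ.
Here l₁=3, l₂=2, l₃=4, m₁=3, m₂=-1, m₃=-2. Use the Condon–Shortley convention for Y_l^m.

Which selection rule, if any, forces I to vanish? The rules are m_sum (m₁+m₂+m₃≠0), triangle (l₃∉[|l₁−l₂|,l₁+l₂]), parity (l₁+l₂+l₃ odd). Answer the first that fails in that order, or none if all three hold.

parity

azimuthal sum: 3 − 1 − 2 = 0  ✓
1 ≤ 4 ≤ 5 (triangle on l)  ✓
L = 3 + 2 + 4 = 9 (odd)  ✗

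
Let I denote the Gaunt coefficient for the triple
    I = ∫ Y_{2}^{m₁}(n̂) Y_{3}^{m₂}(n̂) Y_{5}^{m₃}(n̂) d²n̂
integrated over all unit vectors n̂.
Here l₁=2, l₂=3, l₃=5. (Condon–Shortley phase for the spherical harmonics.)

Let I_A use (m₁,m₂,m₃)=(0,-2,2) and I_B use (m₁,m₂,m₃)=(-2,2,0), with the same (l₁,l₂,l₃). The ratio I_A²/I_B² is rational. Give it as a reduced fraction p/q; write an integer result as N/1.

l's match ⇒ only the (l;m) 3-j factors differ between A and B.
A: triangle coeff Δ(2,3,5) = 1/2310; Σ_t [0,0]: t=0:+1/480 = 1/480; (3j)²=3/110 [(2 3 5; 0 -2 2)], sign=-1
B: triangle coeff Δ(2,3,5) = 1/2310; Σ_t [0,0]: t=0:+1/2880 = 1/2880; (3j)²=1/462 [(2 3 5; -2 2 0)], sign=-1
I_A²/I_B² = (3/110)/(1/462) = 63/5

63/5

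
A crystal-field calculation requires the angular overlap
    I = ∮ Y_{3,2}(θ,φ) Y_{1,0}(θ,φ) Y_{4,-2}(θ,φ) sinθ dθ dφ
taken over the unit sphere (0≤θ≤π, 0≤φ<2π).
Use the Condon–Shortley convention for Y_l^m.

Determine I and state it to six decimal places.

0.213244

m-sum 0 ✓  L=8 even ✓  2≤4≤4 ✓
Π(2lᵢ+1) = 7×3×9 = 189
triangle coeff Δ(3,1,4) = 1/252
Σ_t [0,0]: t=0:+1/36 = 1/36
(3j)²=4/63 [(3 1 4; 0 0 0)], sign=+1
Σ_t [0,0]: t=0:+1/120 = 1/120
(3j)²=1/21 [(3 1 4; 2 0 -2)], sign=+1
⇒ 4πI² = 4/7
I = (+1)√(4/7/(4π)) = 0.21324362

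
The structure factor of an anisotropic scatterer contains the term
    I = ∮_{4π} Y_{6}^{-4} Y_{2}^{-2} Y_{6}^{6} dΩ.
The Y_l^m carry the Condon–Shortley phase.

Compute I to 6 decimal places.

-0.076075

Checks pass: Σm=0; 14 even; l₃=6∈[4,8].
(2·6+1)(2·2+1)(2·6+1) = 845
Δ: 2! 10! 2! / 15! → 1/90090
sum: t=0:+1/69120 t=1:−1/14400 t=2:+1/69120 = -7/172800
3j²(6 2 6; 0 0 0) = Δ·Π!·Σ² = 14/715  (sign -1)
sum: t=0:+1/14515200 = 1/14515200
3j²(6 2 6; -4 -2 6) = Δ·Π!·Σ² = 2/455  (sign +1)
combine: 4πI² = 845·14/715·2/455 = 4/55
take √, sign -1: I = -0.07607531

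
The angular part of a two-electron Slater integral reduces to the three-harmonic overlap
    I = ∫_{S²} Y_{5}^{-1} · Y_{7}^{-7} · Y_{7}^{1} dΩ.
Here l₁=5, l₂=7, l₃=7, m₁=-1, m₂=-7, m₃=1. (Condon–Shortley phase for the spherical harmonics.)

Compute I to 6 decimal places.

0.000000

-1 − 7 + 1 = -7 ≠ 0: azimuthal integral kills it; I = 0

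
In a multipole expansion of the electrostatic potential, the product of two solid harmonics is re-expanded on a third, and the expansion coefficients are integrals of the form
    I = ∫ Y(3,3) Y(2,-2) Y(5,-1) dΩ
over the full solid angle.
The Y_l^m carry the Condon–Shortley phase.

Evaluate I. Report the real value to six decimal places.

-0.023961

m-sum 0 ✓  L=10 even ✓  1≤5≤5 ✓
Π(2lᵢ+1) = 7×5×11 = 385
triangle coeff Δ(3,2,5) = 1/2310
Σ_t [0,0]: t=0:+1/144 = 1/144
(3j)²=10/231 [(3 2 5; 0 0 0)], sign=-1
Σ_t [0,0]: t=0:+1/17280 = 1/17280
(3j)²=1/2310 [(3 2 5; 3 -2 -1)], sign=+1
⇒ 4πI² = 5/693
I = (-1)√(5/693/(4π)) = -0.02396147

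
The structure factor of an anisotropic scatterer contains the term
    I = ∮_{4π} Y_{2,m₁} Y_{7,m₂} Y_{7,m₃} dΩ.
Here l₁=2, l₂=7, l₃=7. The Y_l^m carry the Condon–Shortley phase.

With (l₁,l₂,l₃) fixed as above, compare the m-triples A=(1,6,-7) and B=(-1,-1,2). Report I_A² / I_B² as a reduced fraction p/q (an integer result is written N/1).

1183/243

Shared (l₁,l₂,l₃)=(2,7,7): N and (l;000)² cancel in I_A²/I_B².
A: Δ = 2!·2!·12!/17! = 1/185640; Racah Σ t=1..1: t=1:−1/958003200 = -1/958003200; ⇒ 3j(2 7 7; 1 6 -7)² = 13/680, sgn -1
B: Δ = 2!·2!·12!/17! = 1/185640; Racah Σ t=1..2: t=1:−1/1209600 t=2:+1/1935360 = -1/3225600; ⇒ 3j(2 7 7; -1 -1 2)² = 243/61880, sgn +1
I_A²/I_B² = (13/680)/(243/61880) = 1183/243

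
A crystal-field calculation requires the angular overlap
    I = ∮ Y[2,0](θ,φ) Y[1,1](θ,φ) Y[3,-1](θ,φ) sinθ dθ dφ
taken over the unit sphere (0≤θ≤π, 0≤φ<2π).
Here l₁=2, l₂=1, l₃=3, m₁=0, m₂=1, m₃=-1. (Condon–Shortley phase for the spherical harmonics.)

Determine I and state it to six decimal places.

Checks pass: Σm=0; 6 even; l₃=3∈[1,3].
(2·2+1)(2·1+1)(2·3+1) = 105
Δ: 0! 4! 2! / 7! → 1/105
sum: t=0:+1/4 = 1/4
3j²(2 1 3; 0 0 0) = Δ·Π!·Σ² = 3/35  (sign -1)
sum: t=0:+1/8 = 1/8
3j²(2 1 3; 0 1 -1) = Δ·Π!·Σ² = 2/35  (sign +1)
combine: 4πI² = 105·3/35·2/35 = 18/35
take √, sign -1: I = -0.20230066

-0.202301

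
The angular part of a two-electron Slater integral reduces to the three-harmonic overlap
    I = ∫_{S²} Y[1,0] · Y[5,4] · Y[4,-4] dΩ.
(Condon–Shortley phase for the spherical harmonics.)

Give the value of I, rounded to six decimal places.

Rules hold: Σm=0, L=10 even, 4≤4≤6.
N = 3·11·9 = 297
Δ = 2!·0!·8!/11! = 1/495
Racah Σ t=1..1: t=1:−1/576 = -1/576
⇒ 3j(1 5 4; 0 0 0)² = 5/99, sgn -1
Racah Σ t=1..1: t=1:−1/40320 = -1/40320
⇒ 3j(1 5 4; 0 4 -4)² = 1/55, sgn -1
4πI² = N·(3j₀)²·(3jₘ)² = 3/11
I = +1·√(0.272727/4π) = 0.14731920

0.147319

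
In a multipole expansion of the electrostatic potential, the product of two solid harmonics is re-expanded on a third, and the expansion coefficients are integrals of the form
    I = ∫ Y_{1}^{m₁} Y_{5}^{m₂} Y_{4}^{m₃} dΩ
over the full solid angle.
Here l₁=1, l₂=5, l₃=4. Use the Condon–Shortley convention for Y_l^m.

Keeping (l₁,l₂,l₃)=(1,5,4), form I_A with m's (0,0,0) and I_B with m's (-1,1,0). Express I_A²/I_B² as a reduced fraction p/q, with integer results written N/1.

l's match ⇒ only the (l;m) 3-j factors differ between A and B.
A: triangle coeff Δ(1,5,4) = 1/495; Σ_t [1,1]: t=1:−1/576 = -1/576; (3j)²=5/99 [(1 5 4; 0 0 0)], sign=-1
B: triangle coeff Δ(1,5,4) = 1/495; Σ_t [2,2]: t=2:+1/1152 = 1/1152; (3j)²=1/33 [(1 5 4; -1 1 0)], sign=+1
I_A²/I_B² = (5/99)/(1/33) = 5/3

5/3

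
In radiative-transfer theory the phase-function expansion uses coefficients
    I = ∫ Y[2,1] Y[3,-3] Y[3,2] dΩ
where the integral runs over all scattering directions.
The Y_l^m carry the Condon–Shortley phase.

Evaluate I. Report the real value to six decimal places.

Rules hold: Σm=0, L=8 even, 1≤3≤5.
N = 5·7·7 = 245
Δ = 2!·2!·4!/9! = 1/3780
Racah Σ t=0..2: t=0:+1/24 t=1:−1/4 t=2:+1/24 = -1/6
⇒ 3j(2 3 3; 0 0 0)² = 4/105, sgn +1
Racah Σ t=0..0: t=0:+1/48 = 1/48
⇒ 3j(2 3 3; 1 -3 2)² = 5/84, sgn -1
4πI² = N·(3j₀)²·(3jₘ)² = 5/9
I = -1·√(0.555556/4π) = -0.21026104

-0.210261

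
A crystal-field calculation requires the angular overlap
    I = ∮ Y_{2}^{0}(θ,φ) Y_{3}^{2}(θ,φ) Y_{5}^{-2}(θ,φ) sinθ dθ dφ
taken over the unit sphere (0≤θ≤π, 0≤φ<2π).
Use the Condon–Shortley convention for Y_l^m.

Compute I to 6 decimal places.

0.190188

Rules hold: Σm=0, L=10 even, 1≤5≤5.
N = 5·7·11 = 385
Δ = 0!·4!·6!/11! = 1/2310
Racah Σ t=0..0: t=0:+1/144 = 1/144
⇒ 3j(2 3 5; 0 0 0)² = 10/231, sgn -1
Racah Σ t=0..0: t=0:+1/480 = 1/480
⇒ 3j(2 3 5; 0 2 -2)² = 3/110, sgn -1
4πI² = N·(3j₀)²·(3jₘ)² = 5/11
I = +1·√(0.454545/4π) = 0.19018827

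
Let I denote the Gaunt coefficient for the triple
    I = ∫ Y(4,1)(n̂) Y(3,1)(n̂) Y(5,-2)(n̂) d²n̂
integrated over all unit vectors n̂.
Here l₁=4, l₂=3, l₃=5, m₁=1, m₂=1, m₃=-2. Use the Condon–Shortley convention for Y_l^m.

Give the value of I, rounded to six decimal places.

m-sum 0 ✓  L=12 even ✓  1≤5≤7 ✓
Π(2lᵢ+1) = 9×7×11 = 693
triangle coeff Δ(4,3,5) = 1/180180
Σ_t [0,2]: t=0:+1/576 t=1:−1/144 t=2:+1/576 = -1/288
(3j)²=20/1001 [(4 3 5; 0 0 0)], sign=+1
Σ_t [0,2]: t=0:+1/1728 t=1:−1/288 t=2:+1/960 = -1/540
(3j)²=128/6435 [(4 3 5; 1 1 -2)], sign=+1
⇒ 4πI² = 512/1859
I = (+1)√(512/1859/(4π)) = 0.14804384

0.148044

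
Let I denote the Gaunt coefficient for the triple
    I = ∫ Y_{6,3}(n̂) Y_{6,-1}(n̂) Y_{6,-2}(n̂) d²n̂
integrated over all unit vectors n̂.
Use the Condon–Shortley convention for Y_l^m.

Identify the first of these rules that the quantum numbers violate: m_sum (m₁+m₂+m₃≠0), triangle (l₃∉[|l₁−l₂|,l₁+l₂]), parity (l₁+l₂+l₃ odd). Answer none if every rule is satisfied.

none

azimuthal sum: 3 − 1 − 2 = 0  ✓
0 ≤ 6 ≤ 12 (triangle on l)  ✓
L = 6 + 6 + 6 = 18 (even)  ✓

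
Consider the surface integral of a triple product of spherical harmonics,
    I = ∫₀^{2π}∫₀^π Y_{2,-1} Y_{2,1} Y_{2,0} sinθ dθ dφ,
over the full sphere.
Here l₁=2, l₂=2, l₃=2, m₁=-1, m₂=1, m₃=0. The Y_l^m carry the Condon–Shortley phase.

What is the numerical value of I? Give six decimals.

-0.090112

m-sum 0 ✓  L=6 even ✓  0≤2≤4 ✓
Π(2lᵢ+1) = 5×5×5 = 125
triangle coeff Δ(2,2,2) = 1/630
Σ_t [0,2]: t=0:+1/8 t=1:−1/1 t=2:+1/8 = -3/4
(3j)²=2/35 [(2 2 2; 0 0 0)], sign=-1
Σ_t [1,2]: t=1:−1/4 t=2:+1/2 = 1/4
(3j)²=1/70 [(2 2 2; -1 1 0)], sign=+1
⇒ 4πI² = 5/49
I = (-1)√(5/49/(4π)) = -0.09011188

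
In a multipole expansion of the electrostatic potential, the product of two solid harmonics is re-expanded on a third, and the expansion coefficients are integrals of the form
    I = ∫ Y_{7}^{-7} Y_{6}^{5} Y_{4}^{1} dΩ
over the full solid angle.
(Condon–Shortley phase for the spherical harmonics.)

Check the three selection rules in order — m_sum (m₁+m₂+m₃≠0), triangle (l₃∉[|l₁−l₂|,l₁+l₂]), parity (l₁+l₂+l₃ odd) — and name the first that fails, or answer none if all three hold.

m_sum

m₁+m₂+m₃ = -7 + 5 + 1 = -1  ✗
triangle: |7−6|=1 ≤ l₃=4 ≤ 7+6=13
parity: l₁+l₂+l₃ = 17 is odd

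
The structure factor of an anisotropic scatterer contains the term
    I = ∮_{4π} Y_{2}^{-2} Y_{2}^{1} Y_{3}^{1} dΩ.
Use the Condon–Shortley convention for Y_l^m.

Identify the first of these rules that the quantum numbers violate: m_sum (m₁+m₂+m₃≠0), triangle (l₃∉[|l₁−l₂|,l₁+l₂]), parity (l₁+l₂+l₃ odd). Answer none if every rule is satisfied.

parity

m₁+m₂+m₃ = -2 + 1 + 1 = 0  ✓
triangle: |2−2|=0 ≤ l₃=3 ≤ 2+2=4  ✓
parity: l₁+l₂+l₃ = 7 is odd  ✗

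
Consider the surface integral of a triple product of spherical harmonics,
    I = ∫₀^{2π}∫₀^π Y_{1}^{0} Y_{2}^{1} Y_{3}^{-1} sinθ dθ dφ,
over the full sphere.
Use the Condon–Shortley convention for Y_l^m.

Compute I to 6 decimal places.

-0.233597

Rules hold: Σm=0, L=6 even, 1≤3≤3.
N = 3·5·7 = 105
Δ = 0!·2!·4!/7! = 1/105
Racah Σ t=0..0: t=0:+1/4 = 1/4
⇒ 3j(1 2 3; 0 0 0)² = 3/35, sgn -1
Racah Σ t=0..0: t=0:+1/6 = 1/6
⇒ 3j(1 2 3; 0 1 -1)² = 8/105, sgn +1
4πI² = N·(3j₀)²·(3jₘ)² = 24/35
I = -1·√(0.685714/4π) = -0.23359668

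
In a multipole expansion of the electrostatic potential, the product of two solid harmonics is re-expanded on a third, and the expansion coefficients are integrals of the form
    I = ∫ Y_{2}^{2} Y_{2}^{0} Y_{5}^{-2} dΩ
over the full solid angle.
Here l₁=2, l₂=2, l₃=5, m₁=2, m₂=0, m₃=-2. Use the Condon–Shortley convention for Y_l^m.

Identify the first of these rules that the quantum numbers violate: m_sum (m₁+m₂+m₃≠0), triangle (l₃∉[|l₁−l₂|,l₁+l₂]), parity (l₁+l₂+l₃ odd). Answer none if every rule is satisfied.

triangle

azimuthal sum: 2 + 0 − 2 = 0  ✓
0 ≤ 5 ≤ 4 (triangle on l)  ✗
L = 2 + 2 + 5 = 9 (odd)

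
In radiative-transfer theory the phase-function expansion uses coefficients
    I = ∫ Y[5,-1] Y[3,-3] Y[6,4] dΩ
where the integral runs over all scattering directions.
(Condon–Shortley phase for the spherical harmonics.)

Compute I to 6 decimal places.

-0.190675

Checks pass: Σm=0; 14 even; l₃=6∈[2,8].
(2·5+1)(2·3+1)(2·6+1) = 1001
Δ: 2! 8! 4! / 15! → 1/675675
sum: t=0:+1/8640 t=1:−1/2304 t=2:+1/8640 = -7/34560
3j²(5 3 6; 0 0 0) = Δ·Π!·Σ² = 7/429  (sign -1)
sum: t=0:+1/69120 = 1/69120
3j²(5 3 6; -1 -3 4) = Δ·Π!·Σ² = 4/143  (sign +1)
combine: 4πI² = 1001·7/429·4/143 = 196/429
take √, sign -1: I = -0.19067531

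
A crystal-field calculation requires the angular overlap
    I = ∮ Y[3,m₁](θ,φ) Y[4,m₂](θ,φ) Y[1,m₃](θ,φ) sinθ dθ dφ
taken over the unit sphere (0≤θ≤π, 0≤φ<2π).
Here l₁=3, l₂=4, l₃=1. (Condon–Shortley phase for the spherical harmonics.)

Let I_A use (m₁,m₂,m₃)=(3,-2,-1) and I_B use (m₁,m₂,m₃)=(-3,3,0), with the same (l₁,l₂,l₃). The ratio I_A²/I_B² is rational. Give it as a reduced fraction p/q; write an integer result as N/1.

1/7

l's match ⇒ only the (l;m) 3-j factors differ between A and B.
A: triangle coeff Δ(3,4,1) = 1/252; Σ_t [0,0]: t=0:+1/1440 = 1/1440; (3j)²=1/252 [(3 4 1; 3 -2 -1)], sign=+1
B: triangle coeff Δ(3,4,1) = 1/252; Σ_t [6,6]: t=6:+1/720 = 1/720; (3j)²=1/36 [(3 4 1; -3 3 0)], sign=-1
I_A²/I_B² = (1/252)/(1/36) = 1/7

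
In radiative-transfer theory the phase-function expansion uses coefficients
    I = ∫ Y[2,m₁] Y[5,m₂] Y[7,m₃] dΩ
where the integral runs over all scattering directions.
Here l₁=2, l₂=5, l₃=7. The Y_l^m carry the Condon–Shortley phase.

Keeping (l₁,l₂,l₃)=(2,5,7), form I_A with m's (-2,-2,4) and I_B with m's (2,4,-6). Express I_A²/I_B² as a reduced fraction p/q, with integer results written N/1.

6/13

l's match ⇒ only the (l;m) 3-j factors differ between A and B.
A: triangle coeff Δ(2,5,7) = 1/15015; Σ_t [0,0]: t=0:+1/725760 = 1/725760; (3j)²=2/91 [(2 5 7; -2 -2 4)], sign=-1
B: triangle coeff Δ(2,5,7) = 1/15015; Σ_t [0,0]: t=0:+1/8709120 = 1/8709120; (3j)²=1/21 [(2 5 7; 2 4 -6)], sign=-1
I_A²/I_B² = (2/91)/(1/21) = 6/13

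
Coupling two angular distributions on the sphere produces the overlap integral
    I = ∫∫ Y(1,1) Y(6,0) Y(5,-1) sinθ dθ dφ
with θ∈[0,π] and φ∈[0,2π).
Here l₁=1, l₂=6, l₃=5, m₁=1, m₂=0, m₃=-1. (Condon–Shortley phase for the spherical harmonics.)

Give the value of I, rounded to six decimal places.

m-sum 0 ✓  L=12 even ✓  5≤5≤7 ✓
Π(2lᵢ+1) = 3×13×11 = 429
triangle coeff Δ(1,6,5) = 1/858
Σ_t [1,1]: t=1:−1/14400 = -1/14400
(3j)²=6/143 [(1 6 5; 0 0 0)], sign=+1
Σ_t [0,0]: t=0:+1/34560 = 1/34560
(3j)²=5/286 [(1 6 5; 1 0 -1)], sign=+1
⇒ 4πI² = 45/143
I = (+1)√(45/143/(4π)) = 0.15824621

0.158246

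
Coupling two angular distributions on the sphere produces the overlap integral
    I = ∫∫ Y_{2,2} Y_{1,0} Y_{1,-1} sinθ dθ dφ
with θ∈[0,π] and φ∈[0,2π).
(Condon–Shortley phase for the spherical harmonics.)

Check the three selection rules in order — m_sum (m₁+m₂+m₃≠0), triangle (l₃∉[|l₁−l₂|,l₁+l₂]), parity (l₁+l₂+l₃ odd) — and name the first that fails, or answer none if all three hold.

azimuthal sum: 2 + 0 − 1 = 1  ✗
1 ≤ 1 ≤ 3 (triangle on l)
L = 2 + 1 + 1 = 4 (even)

m_sum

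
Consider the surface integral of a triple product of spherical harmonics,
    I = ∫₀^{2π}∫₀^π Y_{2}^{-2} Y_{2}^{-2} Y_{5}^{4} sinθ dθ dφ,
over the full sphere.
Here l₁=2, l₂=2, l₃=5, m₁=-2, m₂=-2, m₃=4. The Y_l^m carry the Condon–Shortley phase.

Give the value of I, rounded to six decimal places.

triangle: need 0≤l₃≤4, have 5; I=0

0.000000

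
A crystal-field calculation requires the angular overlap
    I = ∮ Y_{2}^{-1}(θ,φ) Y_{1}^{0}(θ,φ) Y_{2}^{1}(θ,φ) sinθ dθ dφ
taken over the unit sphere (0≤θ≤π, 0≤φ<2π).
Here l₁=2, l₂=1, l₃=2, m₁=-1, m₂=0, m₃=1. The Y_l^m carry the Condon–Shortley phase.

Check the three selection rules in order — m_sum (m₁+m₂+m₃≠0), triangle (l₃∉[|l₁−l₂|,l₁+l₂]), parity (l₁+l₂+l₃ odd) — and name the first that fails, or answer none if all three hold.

parity

azimuthal sum: -1 + 0 + 1 = 0  ✓
1 ≤ 2 ≤ 3 (triangle on l)  ✓
L = 2 + 1 + 2 = 5 (odd)  ✗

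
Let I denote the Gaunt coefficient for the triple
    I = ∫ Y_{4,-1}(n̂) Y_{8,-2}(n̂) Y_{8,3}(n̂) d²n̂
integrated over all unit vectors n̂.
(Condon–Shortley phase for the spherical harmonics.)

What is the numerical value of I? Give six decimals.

-0.124482

Rules hold: Σm=0, L=20 even, 4≤8≤12.
N = 9·17·17 = 2601
Δ = 4!·4!·12!/21! = 1/185175900
Racah Σ t=0..4: t=0:+1/557383680 t=1:−1/21772800 t=2:+1/8294400 t=3:−1/21772800 t=4:+1/557383680 = 1/30965760
⇒ 3j(4 8 8; 0 0 0)² = 36/4199, sgn +1
Racah Σ t=1..4: t=1:−1/87091200 t=2:+1/23224320 t=3:−1/52254720 t=4:+1/1045094400 = 1/74649600
⇒ 3j(4 8 8; -1 -2 3)² = 110/12597, sgn -1
4πI² = N·(3j₀)²·(3jₘ)² = 11880/61009
I = -1·√(0.194725/4π) = -0.12448194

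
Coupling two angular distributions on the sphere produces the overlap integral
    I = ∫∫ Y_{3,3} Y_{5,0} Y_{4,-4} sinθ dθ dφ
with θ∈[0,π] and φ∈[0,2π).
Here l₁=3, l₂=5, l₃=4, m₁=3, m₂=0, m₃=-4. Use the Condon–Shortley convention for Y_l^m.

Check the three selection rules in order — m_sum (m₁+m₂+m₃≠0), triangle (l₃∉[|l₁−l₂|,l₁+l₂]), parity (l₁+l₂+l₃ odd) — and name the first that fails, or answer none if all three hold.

azimuthal sum: 3 + 0 − 4 = -1  ✗
2 ≤ 4 ≤ 8 (triangle on l)
L = 3 + 5 + 4 = 12 (even)

m_sum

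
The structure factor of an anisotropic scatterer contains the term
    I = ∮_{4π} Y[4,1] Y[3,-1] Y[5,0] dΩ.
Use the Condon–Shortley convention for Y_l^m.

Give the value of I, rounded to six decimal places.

m-sum 0 ✓  L=12 even ✓  1≤5≤7 ✓
Π(2lᵢ+1) = 9×7×11 = 693
triangle coeff Δ(4,3,5) = 1/180180
Σ_t [0,2]: t=0:+1/576 t=1:−1/144 t=2:+1/576 = -1/288
(3j)²=20/1001 [(4 3 5; 0 0 0)], sign=+1
Σ_t [0,2]: t=0:+1/288 t=1:−1/288 t=2:+1/5760 = 1/5760
(3j)²=1/12012 [(4 3 5; 1 -1 0)], sign=-1
⇒ 4πI² = 15/13013
I = (-1)√(15/13013/(4π)) = -0.00957750

-0.009577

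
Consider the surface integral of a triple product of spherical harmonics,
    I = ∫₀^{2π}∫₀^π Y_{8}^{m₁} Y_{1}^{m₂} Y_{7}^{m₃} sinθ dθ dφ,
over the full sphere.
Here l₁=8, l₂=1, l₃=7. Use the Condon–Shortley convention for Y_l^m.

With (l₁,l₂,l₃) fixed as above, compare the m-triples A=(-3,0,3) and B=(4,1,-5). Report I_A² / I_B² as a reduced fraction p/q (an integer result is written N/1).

55/6

Shared (l₁,l₂,l₃)=(8,1,7): N and (l;000)² cancel in I_A²/I_B².
A: Δ = 2!·14!·0!/17! = 1/2040; Racah Σ t=1..1: t=1:−1/87091200 = -1/87091200; ⇒ 3j(8 1 7; -3 0 3)² = 11/408, sgn -1
B: Δ = 2!·14!·0!/17! = 1/2040; Racah Σ t=2..2: t=2:+1/1916006400 = 1/1916006400; ⇒ 3j(8 1 7; 4 1 -5)² = 1/340, sgn +1
I_A²/I_B² = (11/408)/(1/340) = 55/6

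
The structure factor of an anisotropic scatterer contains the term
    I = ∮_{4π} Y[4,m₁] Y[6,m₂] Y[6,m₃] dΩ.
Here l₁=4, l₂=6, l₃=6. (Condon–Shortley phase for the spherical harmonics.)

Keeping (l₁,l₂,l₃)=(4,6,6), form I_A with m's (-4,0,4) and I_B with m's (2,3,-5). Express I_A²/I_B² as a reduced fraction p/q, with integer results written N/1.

l's match ⇒ only the (l;m) 3-j factors differ between A and B.
A: triangle coeff Δ(4,6,6) = 1/15315300; Σ_t [4,4]: t=4:+1/829440 = 1/829440; (3j)²=35/2431 [(4 6 6; -4 0 4)], sign=+1
B: triangle coeff Δ(4,6,6) = 1/15315300; Σ_t [1,2]: t=1:−1/1451520 t=2:+1/483840 = 1/725760; (3j)²=24/1547 [(4 6 6; 2 3 -5)], sign=-1
I_A²/I_B² = (35/2431)/(24/1547) = 245/264

245/264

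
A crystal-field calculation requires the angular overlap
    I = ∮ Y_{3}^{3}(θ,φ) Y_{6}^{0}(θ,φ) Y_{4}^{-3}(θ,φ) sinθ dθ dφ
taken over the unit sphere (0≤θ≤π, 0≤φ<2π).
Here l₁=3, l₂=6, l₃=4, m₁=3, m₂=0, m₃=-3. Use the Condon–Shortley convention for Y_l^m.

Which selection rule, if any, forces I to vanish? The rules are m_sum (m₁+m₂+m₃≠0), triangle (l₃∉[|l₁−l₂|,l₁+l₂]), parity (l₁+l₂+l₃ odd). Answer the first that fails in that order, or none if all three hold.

azimuthal sum: 3 + 0 − 3 = 0  ✓
3 ≤ 4 ≤ 9 (triangle on l)  ✓
L = 3 + 6 + 4 = 13 (odd)  ✗

parity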